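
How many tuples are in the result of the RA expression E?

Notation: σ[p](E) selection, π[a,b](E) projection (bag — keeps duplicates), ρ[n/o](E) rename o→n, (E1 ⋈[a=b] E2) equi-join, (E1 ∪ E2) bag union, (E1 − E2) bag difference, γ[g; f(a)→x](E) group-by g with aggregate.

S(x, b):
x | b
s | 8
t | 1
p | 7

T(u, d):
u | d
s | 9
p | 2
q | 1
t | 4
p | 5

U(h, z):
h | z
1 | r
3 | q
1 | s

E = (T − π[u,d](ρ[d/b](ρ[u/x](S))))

Per-node cardinality:
  T → 5
  S → 3
  ρ[u/x](S) → 3
  ρ[d/b](ρ[u/x](S)) → 3
  π[u,d](ρ[d/b](ρ[u/x](S))) → 3
  (T − π[u,d](ρ[d/b](ρ[u/x](S)))) → 5

|E| = 5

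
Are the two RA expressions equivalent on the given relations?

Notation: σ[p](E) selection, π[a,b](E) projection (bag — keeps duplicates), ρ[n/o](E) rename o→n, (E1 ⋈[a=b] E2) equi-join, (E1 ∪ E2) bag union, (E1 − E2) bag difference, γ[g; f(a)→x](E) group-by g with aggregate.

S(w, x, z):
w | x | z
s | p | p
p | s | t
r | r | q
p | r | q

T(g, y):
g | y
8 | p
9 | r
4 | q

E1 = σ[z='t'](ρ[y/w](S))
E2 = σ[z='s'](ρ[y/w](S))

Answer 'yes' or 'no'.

E1 stepwise |·|:
  S → 4
  ρ[y/w](S) → 4
  σ[z='t'](ρ[y/w](S)) → 1
E2 stepwise |·|:
  S → 4
  ρ[y/w](S) → 4
  σ[z='s'](ρ[y/w](S)) → 0

E1 result:
y | x | z
p | s | t
E2 result:
y | x | z
(0 rows)
Witness: ('p', 's', 't') appears 1× in E1 but 0× in E2.

no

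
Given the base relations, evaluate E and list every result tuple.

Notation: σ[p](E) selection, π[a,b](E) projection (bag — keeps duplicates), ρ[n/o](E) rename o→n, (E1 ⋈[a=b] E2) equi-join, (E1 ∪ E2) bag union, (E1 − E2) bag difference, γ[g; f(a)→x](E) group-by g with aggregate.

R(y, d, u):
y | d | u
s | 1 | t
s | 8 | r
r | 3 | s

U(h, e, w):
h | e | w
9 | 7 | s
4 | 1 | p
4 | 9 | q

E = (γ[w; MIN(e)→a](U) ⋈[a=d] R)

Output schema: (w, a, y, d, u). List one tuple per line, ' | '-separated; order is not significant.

Stepwise |·|:
  U → 3
  γ[w; MIN(e)→a](U) → 3
  R → 3
  (γ[w; MIN(e)→a](U) ⋈[a=d] R) → 1

== RESULT ==
w | a | y | d | u
p | 1 | s | 1 | t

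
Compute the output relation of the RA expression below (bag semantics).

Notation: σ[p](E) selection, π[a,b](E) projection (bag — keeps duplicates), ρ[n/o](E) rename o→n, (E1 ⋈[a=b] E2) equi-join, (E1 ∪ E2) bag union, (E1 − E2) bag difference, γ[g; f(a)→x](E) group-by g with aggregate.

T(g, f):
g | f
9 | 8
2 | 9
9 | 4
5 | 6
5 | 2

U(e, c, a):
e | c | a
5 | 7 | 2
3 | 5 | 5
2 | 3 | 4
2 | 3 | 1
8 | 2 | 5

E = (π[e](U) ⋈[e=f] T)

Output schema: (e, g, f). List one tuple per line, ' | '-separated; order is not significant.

Subexpression sizes:
  U → 5
  π[e](U) → 5
  T → 5
  (π[e](U) ⋈[e=f] T) → 3

== RESULT ==
e | g | f
2 | 5 | 2
2 | 5 | 2
8 | 9 | 8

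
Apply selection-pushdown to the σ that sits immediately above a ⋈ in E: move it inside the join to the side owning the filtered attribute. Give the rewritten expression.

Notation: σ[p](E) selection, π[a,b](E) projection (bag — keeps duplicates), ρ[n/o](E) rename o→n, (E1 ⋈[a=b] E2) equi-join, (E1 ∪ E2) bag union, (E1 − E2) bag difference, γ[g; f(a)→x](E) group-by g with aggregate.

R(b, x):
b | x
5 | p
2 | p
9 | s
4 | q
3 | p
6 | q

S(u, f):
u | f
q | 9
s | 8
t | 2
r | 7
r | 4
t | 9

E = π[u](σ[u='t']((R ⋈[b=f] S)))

σ filters on u, owned by the right side.
E' = π[u]((R ⋈[b=f] σ[u='t'](S)))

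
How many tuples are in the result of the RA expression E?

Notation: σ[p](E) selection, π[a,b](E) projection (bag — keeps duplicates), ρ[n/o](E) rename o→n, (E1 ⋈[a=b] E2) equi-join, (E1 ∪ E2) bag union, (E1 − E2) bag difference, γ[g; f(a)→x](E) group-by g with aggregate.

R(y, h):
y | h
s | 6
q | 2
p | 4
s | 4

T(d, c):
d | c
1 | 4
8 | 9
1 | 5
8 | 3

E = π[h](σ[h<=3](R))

Per-node cardinality:
  R → 4
  σ[h<=3](R) → 1
  π[h](σ[h<=3](R)) → 1

|E| = 1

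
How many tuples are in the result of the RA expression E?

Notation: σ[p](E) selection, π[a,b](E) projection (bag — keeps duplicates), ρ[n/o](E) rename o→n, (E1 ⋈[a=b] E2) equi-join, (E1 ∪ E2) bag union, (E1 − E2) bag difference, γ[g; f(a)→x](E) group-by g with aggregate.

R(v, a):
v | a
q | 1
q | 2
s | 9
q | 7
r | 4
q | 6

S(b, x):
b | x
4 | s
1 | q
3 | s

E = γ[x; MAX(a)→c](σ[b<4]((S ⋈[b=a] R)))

Row counts bottom-up:
  S → 3
  R → 6
  (S ⋈[b=a] R) → 2
  σ[b<4]((S ⋈[b=a] R)) → 1
  γ[x; MAX(a)→c](σ[b<4]((S ⋈[b=a] R))) → 1

|E| = 1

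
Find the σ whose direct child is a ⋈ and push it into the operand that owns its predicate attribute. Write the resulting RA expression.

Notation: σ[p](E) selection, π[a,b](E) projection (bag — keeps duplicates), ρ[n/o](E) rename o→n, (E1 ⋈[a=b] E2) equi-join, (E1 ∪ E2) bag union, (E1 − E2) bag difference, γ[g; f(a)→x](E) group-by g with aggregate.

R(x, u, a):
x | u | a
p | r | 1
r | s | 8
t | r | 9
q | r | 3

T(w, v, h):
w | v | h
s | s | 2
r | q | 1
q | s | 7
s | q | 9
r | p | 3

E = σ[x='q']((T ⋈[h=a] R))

σ filters on x, owned by the right side.
E' = (T ⋈[h=a] σ[x='q'](R))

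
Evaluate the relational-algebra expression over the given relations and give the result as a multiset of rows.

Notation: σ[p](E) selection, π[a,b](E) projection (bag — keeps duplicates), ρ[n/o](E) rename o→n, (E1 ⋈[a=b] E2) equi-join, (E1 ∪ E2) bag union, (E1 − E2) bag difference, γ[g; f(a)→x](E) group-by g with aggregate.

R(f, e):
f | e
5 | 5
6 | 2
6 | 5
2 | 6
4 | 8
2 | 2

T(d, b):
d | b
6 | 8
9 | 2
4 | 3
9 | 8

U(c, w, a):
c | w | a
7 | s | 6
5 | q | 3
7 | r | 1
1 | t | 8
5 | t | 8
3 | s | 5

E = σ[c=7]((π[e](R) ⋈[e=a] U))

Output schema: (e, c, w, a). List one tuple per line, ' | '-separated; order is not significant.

Stepwise |·|:
  R → 6
  π[e](R) → 6
  U → 6
  (π[e](R) ⋈[e=a] U) → 5
  σ[c=7]((π[e](R) ⋈[e=a] U)) → 1

== RESULT ==
e | c | w | a
6 | 7 | s | 6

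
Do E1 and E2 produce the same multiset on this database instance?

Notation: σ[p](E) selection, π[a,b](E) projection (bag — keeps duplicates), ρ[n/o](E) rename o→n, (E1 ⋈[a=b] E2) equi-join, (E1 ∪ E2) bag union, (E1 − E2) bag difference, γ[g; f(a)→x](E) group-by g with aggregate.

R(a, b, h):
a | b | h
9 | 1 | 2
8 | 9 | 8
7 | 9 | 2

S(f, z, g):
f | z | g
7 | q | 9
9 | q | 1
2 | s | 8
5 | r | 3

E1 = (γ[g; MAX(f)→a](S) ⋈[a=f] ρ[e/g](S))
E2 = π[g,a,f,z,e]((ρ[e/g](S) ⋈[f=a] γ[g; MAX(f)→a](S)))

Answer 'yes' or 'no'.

E1 stepwise |·|:
  S → 4
  γ[g; MAX(f)→a](S) → 4
  S → 4
  ρ[e/g](S) → 4
  (γ[g; MAX(f)→a](S) ⋈[a=f] ρ[e/g](S)) → 4
E2 stepwise |·|:
  S → 4
  ρ[e/g](S) → 4
  S → 4
  γ[g; MAX(f)→a](S) → 4
  (ρ[e/g](S) ⋈[f=a] γ[g; MAX(f)→a](S)) → 4
  π[g,a,f,z,e]((ρ[e/g](S) ⋈[f=a] γ[g; MAX(f)→a](S))) → 4

E1 and E2 produce the same multiset:
g | a | f | z | e
1 | 9 | 9 | q | 1
3 | 5 | 5 | r | 3
8 | 2 | 2 | s | 8
9 | 7 | 7 | q | 9

yes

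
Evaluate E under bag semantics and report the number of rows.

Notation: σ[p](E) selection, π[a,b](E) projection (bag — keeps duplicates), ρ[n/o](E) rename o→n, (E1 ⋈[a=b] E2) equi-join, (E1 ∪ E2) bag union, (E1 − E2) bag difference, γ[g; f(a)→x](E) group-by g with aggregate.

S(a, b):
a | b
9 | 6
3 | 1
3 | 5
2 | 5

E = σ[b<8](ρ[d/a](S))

Row counts bottom-up:
  S → 4
  ρ[d/a](S) → 4
  σ[b<8](ρ[d/a](S)) → 4

|E| = 4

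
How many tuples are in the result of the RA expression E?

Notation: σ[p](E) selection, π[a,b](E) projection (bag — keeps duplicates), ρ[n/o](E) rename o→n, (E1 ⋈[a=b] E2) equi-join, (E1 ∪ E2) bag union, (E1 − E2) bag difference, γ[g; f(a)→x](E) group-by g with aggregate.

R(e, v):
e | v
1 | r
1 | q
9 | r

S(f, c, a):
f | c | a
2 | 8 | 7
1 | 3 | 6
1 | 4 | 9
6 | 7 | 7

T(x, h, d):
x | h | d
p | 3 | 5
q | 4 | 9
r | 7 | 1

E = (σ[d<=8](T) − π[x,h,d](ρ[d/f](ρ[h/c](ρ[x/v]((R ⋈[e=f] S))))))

Subexpression sizes:
  T → 3
  σ[d<=8](T) → 2
  R → 3
  S → 4
  (R ⋈[e=f] S) → 4
  ρ[x/v]((R ⋈[e=f] S)) → 4
  ρ[h/c](ρ[x/v]((R ⋈[e=f] S))) → 4
  ρ[d/f](ρ[h/c](ρ[x/v]((R ⋈[e=f] S)))) → 4
  π[x,h,d](ρ[d/f](ρ[h/c](ρ[x/v]((R ⋈[e=f] S))))) → 4
  (σ[d<=8](T) − π[x,h,d](ρ[d/f](ρ[h/c](ρ[x/v]((R ⋈[e=f] S)))))) → 2

|E| = 2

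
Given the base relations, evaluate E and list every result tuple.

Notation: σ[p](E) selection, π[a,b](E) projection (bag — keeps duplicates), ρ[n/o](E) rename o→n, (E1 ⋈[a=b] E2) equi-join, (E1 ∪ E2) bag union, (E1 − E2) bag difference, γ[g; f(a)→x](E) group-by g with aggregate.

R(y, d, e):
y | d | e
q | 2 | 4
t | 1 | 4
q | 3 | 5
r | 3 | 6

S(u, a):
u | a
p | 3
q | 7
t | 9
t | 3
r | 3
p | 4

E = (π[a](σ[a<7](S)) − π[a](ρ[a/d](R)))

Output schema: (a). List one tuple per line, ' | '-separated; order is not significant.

Subexpression sizes:
  S → 6
  σ[a<7](S) → 4
  π[a](σ[a<7](S)) → 4
  R → 4
  ρ[a/d](R) → 4
  π[a](ρ[a/d](R)) → 4
  (π[a](σ[a<7](S)) − π[a](ρ[a/d](R))) → 2

== RESULT ==
a
3
4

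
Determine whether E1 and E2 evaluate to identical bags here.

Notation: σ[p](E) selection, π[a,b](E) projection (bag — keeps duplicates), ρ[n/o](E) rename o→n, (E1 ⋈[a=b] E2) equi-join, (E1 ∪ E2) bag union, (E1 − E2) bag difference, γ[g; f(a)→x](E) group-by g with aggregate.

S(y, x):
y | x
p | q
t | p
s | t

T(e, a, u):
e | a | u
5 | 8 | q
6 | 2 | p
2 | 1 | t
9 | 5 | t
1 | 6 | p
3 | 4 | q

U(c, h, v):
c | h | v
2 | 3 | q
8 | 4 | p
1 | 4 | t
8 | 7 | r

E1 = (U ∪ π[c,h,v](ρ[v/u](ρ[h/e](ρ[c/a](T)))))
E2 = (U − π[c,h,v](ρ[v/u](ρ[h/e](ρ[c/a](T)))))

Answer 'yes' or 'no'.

E1 row counts bottom-up:
  U → 4
  T → 6
  ρ[c/a](T) → 6
  ρ[h/e](ρ[c/a](T)) → 6
  ρ[v/u](ρ[h/e](ρ[c/a](T))) → 6
  π[c,h,v](ρ[v/u](ρ[h/e](ρ[c/a](T)))) → 6
  (U ∪ π[c,h,v](ρ[v/u](ρ[h/e](ρ[c/a](T))))) → 10
E2 row counts bottom-up:
  U → 4
  T → 6
  ρ[c/a](T) → 6
  ρ[h/e](ρ[c/a](T)) → 6
  ρ[v/u](ρ[h/e](ρ[c/a](T))) → 6
  π[c,h,v](ρ[v/u](ρ[h/e](ρ[c/a](T)))) → 6
  (U − π[c,h,v](ρ[v/u](ρ[h/e](ρ[c/a](T))))) → 4

E1 result:
c | h | v
1 | 2 | t
1 | 4 | t
2 | 3 | q
2 | 6 | p
4 | 3 | q
5 | 9 | t
6 | 1 | p
8 | 4 | p
8 | 5 | q
8 | 7 | r
E2 result:
c | h | v
1 | 4 | t
2 | 3 | q
8 | 4 | p
8 | 7 | r
Witness: (2, 6, 'p') appears 1× in E1 but 0× in E2.

no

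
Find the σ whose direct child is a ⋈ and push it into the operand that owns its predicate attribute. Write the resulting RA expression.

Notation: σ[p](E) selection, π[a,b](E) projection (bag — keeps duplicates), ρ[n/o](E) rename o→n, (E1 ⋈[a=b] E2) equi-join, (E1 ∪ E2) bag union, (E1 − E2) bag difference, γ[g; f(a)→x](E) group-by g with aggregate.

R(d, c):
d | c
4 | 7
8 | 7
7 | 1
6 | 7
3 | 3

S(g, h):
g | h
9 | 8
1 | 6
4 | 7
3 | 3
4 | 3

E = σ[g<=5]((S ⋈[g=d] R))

σ filters on g, owned by the left side.
E' = (σ[g<=5](S) ⋈[g=d] R)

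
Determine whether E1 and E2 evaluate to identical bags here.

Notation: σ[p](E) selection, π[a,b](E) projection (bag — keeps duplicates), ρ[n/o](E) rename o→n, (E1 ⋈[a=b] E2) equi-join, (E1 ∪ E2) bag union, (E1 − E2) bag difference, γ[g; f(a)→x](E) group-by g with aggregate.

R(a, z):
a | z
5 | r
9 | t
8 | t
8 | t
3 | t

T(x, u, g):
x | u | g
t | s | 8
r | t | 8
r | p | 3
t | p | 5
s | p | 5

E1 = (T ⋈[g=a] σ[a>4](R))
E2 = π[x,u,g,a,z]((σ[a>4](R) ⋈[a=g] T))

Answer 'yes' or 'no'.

E1 subexpression sizes:
  T → 5
  R → 5
  σ[a>4](R) → 4
  (T ⋈[g=a] σ[a>4](R)) → 6
E2 subexpression sizes:
  R → 5
  σ[a>4](R) → 4
  T → 5
  (σ[a>4](R) ⋈[a=g] T) → 6
  π[x,u,g,a,z]((σ[a>4](R) ⋈[a=g] T)) → 6

E1 and E2 produce the same multiset:
x | u | g | a | z
r | t | 8 | 8 | t
r | t | 8 | 8 | t
s | p | 5 | 5 | r
t | p | 5 | 5 | r
t | s | 8 | 8 | t
t | s | 8 | 8 | t

yes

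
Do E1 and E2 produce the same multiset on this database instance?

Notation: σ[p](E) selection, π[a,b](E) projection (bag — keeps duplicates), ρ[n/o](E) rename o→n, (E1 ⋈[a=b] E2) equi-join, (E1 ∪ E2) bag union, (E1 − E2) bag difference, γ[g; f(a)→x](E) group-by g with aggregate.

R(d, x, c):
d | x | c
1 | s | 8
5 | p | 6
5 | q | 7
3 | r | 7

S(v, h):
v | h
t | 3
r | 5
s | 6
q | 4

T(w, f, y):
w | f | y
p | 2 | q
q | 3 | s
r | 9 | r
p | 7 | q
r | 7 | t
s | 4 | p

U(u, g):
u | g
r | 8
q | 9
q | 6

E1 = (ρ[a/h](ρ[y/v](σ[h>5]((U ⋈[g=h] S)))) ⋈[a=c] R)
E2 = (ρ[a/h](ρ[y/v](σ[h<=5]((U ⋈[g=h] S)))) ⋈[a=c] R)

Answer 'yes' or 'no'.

E1 subexpression sizes:
  U → 3
  S → 4
  (U ⋈[g=h] S) → 1
  σ[h>5]((U ⋈[g=h] S)) → 1
  ρ[y/v](σ[h>5]((U ⋈[g=h] S))) → 1
  ρ[a/h](ρ[y/v](σ[h>5]((U ⋈[g=h] S)))) → 1
  R → 4
  (ρ[a/h](ρ[y/v](σ[h>5]((U ⋈[g=h] S)))) ⋈[a=c] R) → 1
E2 subexpression sizes:
  U → 3
  S → 4
  (U ⋈[g=h] S) → 1
  σ[h<=5]((U ⋈[g=h] S)) → 0
  ρ[y/v](σ[h<=5]((U ⋈[g=h] S))) → 0
  ρ[a/h](ρ[y/v](σ[h<=5]((U ⋈[g=h] S)))) → 0
  R → 4
  (ρ[a/h](ρ[y/v](σ[h<=5]((U ⋈[g=h] S)))) ⋈[a=c] R) → 0

E1 result:
u | g | y | a | d | x | c
q | 6 | s | 6 | 5 | p | 6
E2 result:
u | g | y | a | d | x | c
(0 rows)
Witness: ('q', 6, 's', 6, 5, 'p', 6) appears 1× in E1 but 0× in E2.

no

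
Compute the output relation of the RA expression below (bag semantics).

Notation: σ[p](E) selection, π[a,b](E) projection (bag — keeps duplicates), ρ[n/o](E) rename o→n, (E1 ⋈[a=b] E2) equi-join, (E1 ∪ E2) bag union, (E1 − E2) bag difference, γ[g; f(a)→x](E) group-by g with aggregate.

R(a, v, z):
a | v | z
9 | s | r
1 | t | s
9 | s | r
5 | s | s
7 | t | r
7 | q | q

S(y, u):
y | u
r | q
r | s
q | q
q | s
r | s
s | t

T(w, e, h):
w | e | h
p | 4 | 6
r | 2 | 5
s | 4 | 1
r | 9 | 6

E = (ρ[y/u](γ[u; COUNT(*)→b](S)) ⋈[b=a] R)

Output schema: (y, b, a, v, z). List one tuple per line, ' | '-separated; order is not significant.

Stepwise |·|:
  S → 6
  γ[u; COUNT(*)→b](S) → 3
  ρ[y/u](γ[u; COUNT(*)→b](S)) → 3
  R → 6
  (ρ[y/u](γ[u; COUNT(*)→b](S)) ⋈[b=a] R) → 1

== RESULT ==
y | b | a | v | z
t | 1 | 1 | t | s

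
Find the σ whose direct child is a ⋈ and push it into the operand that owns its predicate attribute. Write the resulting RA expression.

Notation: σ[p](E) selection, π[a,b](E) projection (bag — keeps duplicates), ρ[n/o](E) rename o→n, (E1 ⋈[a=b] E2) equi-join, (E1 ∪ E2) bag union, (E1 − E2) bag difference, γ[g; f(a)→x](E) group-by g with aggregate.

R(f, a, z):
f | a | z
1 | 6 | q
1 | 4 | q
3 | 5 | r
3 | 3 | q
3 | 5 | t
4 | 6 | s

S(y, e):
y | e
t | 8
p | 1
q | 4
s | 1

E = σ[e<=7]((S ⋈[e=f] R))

σ filters on e, owned by the left side.
E' = (σ[e<=7](S) ⋈[e=f] R)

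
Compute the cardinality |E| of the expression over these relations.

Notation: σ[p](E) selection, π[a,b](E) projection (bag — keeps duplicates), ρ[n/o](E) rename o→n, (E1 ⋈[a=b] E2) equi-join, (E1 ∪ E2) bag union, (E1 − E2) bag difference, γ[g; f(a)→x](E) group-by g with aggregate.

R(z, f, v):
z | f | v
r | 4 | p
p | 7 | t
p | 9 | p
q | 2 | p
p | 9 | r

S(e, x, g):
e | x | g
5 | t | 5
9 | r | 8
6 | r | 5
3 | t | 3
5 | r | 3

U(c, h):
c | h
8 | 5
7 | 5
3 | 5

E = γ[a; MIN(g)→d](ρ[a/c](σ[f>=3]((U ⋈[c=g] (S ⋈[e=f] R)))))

Per-node cardinality:
  U → 3
  S → 5
  R → 5
  (S ⋈[e=f] R) → 2
  (U ⋈[c=g] (S ⋈[e=f] R)) → 2
  σ[f>=3]((U ⋈[c=g] (S ⋈[e=f] R))) → 2
  ρ[a/c](σ[f>=3]((U ⋈[c=g] (S ⋈[e=f] R)))) → 2
  γ[a; MIN(g)→d](ρ[a/c](σ[f>=3]((U ⋈[c=g] (S ⋈[e=f] R))))) → 1

|E| = 1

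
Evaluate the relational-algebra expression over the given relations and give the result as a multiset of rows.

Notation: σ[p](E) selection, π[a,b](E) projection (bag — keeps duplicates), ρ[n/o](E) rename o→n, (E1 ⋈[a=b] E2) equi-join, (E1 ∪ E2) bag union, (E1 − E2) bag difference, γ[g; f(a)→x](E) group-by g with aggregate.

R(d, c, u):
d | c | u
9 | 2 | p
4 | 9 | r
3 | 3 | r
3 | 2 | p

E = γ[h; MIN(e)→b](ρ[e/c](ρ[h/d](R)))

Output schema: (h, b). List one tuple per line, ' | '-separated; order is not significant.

Stepwise |·|:
  R → 4
  ρ[h/d](R) → 4
  ρ[e/c](ρ[h/d](R)) → 4
  γ[h; MIN(e)→b](ρ[e/c](ρ[h/d](R))) → 3

== RESULT ==
h | b
3 | 2
4 | 9
9 | 2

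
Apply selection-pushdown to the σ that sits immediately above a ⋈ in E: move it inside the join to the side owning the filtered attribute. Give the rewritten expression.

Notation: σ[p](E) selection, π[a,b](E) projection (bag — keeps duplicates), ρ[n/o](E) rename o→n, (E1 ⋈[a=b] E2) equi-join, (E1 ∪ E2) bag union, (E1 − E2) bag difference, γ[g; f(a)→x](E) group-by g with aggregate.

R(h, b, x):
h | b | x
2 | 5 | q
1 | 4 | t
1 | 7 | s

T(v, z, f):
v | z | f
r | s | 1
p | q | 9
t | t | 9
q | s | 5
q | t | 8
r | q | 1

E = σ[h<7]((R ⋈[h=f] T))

σ filters on h, owned by the left side.
E' = (σ[h<7](R) ⋈[h=f] T)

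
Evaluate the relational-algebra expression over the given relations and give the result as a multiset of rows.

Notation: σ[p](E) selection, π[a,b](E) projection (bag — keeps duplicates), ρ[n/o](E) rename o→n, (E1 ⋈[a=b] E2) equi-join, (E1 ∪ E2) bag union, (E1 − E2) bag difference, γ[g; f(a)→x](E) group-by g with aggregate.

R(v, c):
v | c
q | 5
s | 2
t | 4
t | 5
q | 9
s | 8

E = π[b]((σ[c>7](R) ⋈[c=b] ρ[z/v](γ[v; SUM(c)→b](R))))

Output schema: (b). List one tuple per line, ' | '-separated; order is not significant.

Stepwise |·|:
  R → 6
  σ[c>7](R) → 2
  R → 6
  γ[v; SUM(c)→b](R) → 3
  ρ[z/v](γ[v; SUM(c)→b](R)) → 3
  (σ[c>7](R) ⋈[c=b] ρ[z/v](γ[v; SUM(c)→b](R))) → 1
  π[b]((σ[c>7](R) ⋈[c=b] ρ[z/v](γ[v; SUM(c)→b](R)))) → 1

== RESULT ==
b
9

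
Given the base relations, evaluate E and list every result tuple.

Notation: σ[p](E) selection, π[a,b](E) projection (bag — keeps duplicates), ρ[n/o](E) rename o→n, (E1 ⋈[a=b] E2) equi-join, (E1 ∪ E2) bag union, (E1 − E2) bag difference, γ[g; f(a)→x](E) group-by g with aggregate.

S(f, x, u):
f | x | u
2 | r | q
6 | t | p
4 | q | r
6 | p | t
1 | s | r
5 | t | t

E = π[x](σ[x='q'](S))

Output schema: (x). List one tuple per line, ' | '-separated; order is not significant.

Stepwise |·|:
  S → 6
  σ[x='q'](S) → 1
  π[x](σ[x='q'](S)) → 1

== RESULT ==
x
q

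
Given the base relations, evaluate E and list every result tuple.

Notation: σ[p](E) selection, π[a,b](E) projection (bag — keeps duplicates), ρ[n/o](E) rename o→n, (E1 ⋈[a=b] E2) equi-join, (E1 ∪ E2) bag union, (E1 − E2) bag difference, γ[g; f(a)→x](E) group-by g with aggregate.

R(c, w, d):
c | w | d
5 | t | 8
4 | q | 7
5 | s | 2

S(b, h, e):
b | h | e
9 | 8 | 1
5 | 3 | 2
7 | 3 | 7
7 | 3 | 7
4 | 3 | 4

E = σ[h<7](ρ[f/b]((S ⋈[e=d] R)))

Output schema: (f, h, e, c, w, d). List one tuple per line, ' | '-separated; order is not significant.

Stepwise |·|:
  S → 5
  R → 3
  (S ⋈[e=d] R) → 3
  ρ[f/b]((S ⋈[e=d] R)) → 3
  σ[h<7](ρ[f/b]((S ⋈[e=d] R))) → 3

== RESULT ==
f | h | e | c | w | d
5 | 3 | 2 | 5 | s | 2
7 | 3 | 7 | 4 | q | 7
7 | 3 | 7 | 4 | q | 7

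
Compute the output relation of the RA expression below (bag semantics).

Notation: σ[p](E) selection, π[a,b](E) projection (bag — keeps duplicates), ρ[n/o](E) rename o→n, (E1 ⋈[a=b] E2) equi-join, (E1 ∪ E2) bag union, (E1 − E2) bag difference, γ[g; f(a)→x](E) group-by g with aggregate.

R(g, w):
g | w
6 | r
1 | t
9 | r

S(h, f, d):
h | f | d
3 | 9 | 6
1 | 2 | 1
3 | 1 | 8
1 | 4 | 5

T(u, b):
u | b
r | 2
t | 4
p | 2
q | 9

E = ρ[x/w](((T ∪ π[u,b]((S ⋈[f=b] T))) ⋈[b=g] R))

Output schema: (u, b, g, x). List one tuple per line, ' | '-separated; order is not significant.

Stepwise |·|:
  T → 4
  S → 4
  T → 4
  (S ⋈[f=b] T) → 4
  π[u,b]((S ⋈[f=b] T)) → 4
  (T ∪ π[u,b]((S ⋈[f=b] T))) → 8
  R → 3
  ((T ∪ π[u,b]((S ⋈[f=b] T))) ⋈[b=g] R) → 2
  ρ[x/w](((T ∪ π[u,b]((S ⋈[f=b] T))) ⋈[b=g] R)) → 2

== RESULT ==
u | b | g | x
q | 9 | 9 | r
q | 9 | 9 | r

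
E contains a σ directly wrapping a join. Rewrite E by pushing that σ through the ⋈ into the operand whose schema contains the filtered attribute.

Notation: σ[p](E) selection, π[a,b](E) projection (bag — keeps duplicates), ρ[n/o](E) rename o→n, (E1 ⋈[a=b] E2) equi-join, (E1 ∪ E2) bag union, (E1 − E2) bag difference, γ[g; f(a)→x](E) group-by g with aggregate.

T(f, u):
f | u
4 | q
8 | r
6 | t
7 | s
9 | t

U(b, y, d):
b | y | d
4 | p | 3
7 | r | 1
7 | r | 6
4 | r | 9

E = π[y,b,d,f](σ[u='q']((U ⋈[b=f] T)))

σ filters on u, owned by the right side.
E' = π[y,b,d,f]((U ⋈[b=f] σ[u='q'](T)))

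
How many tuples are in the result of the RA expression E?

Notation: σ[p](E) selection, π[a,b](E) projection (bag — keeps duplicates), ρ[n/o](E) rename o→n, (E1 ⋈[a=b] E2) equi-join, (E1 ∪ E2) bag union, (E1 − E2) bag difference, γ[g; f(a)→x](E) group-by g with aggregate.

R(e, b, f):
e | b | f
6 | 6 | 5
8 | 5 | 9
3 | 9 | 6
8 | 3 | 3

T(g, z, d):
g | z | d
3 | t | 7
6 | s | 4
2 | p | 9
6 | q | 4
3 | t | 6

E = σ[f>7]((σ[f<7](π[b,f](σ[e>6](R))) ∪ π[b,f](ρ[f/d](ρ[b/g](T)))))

Stepwise |·|:
  R → 4
  σ[e>6](R) → 2
  π[b,f](σ[e>6](R)) → 2
  σ[f<7](π[b,f](σ[e>6](R))) → 1
  T → 5
  ρ[b/g](T) → 5
  ρ[f/d](ρ[b/g](T)) → 5
  π[b,f](ρ[f/d](ρ[b/g](T))) → 5
  (σ[f<7](π[b,f](σ[e>6](R))) ∪ π[b,f](ρ[f/d](ρ[b/g](T)))) → 6
  σ[f>7]((σ[f<7](π[b,f](σ[e>6](R))) ∪ π[b,f](ρ[f/d](ρ[b/g](T))))) → 1

|E| = 1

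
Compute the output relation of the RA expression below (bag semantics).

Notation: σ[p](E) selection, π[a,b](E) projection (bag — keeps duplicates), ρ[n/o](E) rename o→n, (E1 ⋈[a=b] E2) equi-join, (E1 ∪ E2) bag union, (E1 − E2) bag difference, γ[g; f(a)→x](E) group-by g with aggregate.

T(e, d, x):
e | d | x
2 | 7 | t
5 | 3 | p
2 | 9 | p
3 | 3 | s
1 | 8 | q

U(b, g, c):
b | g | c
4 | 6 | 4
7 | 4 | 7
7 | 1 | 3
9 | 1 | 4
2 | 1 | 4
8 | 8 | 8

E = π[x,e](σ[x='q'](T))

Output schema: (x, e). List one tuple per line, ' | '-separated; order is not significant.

Per-node cardinality:
  T → 5
  σ[x='q'](T) → 1
  π[x,e](σ[x='q'](T)) → 1

== RESULT ==
x | e
q | 1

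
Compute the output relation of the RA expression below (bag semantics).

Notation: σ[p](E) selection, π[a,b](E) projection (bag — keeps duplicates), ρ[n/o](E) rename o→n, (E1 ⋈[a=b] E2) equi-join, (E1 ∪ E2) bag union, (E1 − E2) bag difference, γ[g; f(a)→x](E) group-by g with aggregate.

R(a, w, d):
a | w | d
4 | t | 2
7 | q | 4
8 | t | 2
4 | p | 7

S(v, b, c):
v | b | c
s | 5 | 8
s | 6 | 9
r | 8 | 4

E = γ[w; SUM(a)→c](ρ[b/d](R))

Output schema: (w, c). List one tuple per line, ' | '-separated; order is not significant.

Subexpression sizes:
  R → 4
  ρ[b/d](R) → 4
  γ[w; SUM(a)→c](ρ[b/d](R)) → 3

== RESULT ==
w | c
p | 4
q | 7
t | 12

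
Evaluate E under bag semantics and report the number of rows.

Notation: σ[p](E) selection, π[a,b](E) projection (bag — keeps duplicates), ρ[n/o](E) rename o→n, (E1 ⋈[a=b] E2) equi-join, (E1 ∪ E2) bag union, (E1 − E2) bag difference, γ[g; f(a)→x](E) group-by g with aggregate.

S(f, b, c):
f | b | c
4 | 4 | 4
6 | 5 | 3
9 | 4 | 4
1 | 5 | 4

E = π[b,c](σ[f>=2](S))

Per-node cardinality:
  S → 4
  σ[f>=2](S) → 3
  π[b,c](σ[f>=2](S)) → 3

|E| = 3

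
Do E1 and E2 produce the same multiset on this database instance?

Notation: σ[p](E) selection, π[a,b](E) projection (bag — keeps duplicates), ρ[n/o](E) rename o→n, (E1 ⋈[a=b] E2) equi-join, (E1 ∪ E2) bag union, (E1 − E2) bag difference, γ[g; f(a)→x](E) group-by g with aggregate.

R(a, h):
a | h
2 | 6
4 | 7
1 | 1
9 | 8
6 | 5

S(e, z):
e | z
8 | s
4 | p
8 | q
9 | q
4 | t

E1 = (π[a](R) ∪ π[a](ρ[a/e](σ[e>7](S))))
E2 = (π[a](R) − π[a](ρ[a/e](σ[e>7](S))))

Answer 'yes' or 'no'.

E1 per-node cardinality:
  R → 5
  π[a](R) → 5
  S → 5
  σ[e>7](S) → 3
  ρ[a/e](σ[e>7](S)) → 3
  π[a](ρ[a/e](σ[e>7](S))) → 3
  (π[a](R) ∪ π[a](ρ[a/e](σ[e>7](S)))) → 8
E2 per-node cardinality:
  R → 5
  π[a](R) → 5
  S → 5
  σ[e>7](S) → 3
  ρ[a/e](σ[e>7](S)) → 3
  π[a](ρ[a/e](σ[e>7](S))) → 3
  (π[a](R) − π[a](ρ[a/e](σ[e>7](S)))) → 4

E1 result:
a
1
2
4
6
8
8
9
9
E2 result:
a
1
2
4
6
Witness: (8,) appears 2× in E1 but 0× in E2.

no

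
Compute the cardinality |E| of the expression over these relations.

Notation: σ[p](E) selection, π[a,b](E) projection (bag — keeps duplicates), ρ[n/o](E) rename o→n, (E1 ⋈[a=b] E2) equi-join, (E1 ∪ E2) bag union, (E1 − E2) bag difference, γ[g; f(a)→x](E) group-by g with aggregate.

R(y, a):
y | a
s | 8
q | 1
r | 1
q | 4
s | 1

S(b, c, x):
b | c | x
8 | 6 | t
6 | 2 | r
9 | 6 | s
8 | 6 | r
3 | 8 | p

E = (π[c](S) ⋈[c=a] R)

Per-node cardinality:
  S → 5
  π[c](S) → 5
  R → 5
  (π[c](S) ⋈[c=a] R) → 1

|E| = 1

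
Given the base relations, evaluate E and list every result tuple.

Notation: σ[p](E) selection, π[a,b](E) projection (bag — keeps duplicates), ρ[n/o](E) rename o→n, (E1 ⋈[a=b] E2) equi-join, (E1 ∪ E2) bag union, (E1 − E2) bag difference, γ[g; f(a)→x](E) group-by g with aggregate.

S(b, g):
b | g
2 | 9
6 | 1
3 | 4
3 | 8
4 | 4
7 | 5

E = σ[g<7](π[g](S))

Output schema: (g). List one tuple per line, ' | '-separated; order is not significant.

Row counts bottom-up:
  S → 6
  π[g](S) → 6
  σ[g<7](π[g](S)) → 4

== RESULT ==
g
1
4
4
5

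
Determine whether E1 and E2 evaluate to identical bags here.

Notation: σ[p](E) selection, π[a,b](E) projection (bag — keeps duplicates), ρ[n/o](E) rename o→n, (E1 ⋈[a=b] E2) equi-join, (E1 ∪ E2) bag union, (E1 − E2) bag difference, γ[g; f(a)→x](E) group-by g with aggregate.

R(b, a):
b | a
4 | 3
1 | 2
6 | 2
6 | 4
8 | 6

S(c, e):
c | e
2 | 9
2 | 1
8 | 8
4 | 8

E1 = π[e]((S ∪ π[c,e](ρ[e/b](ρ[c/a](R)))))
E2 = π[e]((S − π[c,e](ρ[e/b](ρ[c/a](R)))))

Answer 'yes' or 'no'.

E1 subexpression sizes:
  S → 4
  R → 5
  ρ[c/a](R) → 5
  ρ[e/b](ρ[c/a](R)) → 5
  π[c,e](ρ[e/b](ρ[c/a](R))) → 5
  (S ∪ π[c,e](ρ[e/b](ρ[c/a](R)))) → 9
  π[e]((S ∪ π[c,e](ρ[e/b](ρ[c/a](R))))) → 9
E2 subexpression sizes:
  S → 4
  R → 5
  ρ[c/a](R) → 5
  ρ[e/b](ρ[c/a](R)) → 5
  π[c,e](ρ[e/b](ρ[c/a](R))) → 5
  (S − π[c,e](ρ[e/b](ρ[c/a](R)))) → 3
  π[e]((S − π[c,e](ρ[e/b](ρ[c/a](R))))) → 3

E1 result:
e
1
1
4
6
6
8
8
8
9
E2 result:
e
8
8
9
Witness: (6,) appears 2× in E1 but 0× in E2.

no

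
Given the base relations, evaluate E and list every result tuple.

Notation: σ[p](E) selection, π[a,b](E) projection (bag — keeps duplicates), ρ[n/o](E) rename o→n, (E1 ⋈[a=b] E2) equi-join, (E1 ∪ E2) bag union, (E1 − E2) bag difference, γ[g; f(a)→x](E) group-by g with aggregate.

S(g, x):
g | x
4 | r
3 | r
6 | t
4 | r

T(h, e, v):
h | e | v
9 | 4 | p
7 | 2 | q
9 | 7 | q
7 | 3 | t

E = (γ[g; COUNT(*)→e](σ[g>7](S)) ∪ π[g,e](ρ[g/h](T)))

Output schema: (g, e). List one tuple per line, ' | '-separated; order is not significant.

Subexpression sizes:
  S → 4
  σ[g>7](S) → 0
  γ[g; COUNT(*)→e](σ[g>7](S)) → 0
  T → 4
  ρ[g/h](T) → 4
  π[g,e](ρ[g/h](T)) → 4
  (γ[g; COUNT(*)→e](σ[g>7](S)) ∪ π[g,e](ρ[g/h](T))) → 4

== RESULT ==
g | e
7 | 2
7 | 3
9 | 4
9 | 7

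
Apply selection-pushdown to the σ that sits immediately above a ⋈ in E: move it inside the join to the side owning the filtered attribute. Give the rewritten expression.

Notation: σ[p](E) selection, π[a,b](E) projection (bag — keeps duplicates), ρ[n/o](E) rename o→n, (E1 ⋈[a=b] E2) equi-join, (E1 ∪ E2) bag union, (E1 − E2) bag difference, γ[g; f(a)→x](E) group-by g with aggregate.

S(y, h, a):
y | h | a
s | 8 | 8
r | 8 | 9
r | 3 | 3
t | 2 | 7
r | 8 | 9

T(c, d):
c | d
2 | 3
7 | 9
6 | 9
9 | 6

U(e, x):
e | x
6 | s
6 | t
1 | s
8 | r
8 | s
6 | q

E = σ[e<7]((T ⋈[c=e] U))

σ filters on e, owned by the right side.
E' = (T ⋈[c=e] σ[e<7](U))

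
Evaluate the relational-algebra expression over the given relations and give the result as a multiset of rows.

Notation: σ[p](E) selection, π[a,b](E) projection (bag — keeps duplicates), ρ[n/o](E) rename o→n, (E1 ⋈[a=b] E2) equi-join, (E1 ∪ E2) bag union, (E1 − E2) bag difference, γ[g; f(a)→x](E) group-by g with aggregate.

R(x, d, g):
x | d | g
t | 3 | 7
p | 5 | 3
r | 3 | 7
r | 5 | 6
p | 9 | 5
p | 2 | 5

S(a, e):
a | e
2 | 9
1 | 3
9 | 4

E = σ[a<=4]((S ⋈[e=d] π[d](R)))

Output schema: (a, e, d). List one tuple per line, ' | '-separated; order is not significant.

Per-node cardinality:
  S → 3
  R → 6
  π[d](R) → 6
  (S ⋈[e=d] π[d](R)) → 3
  σ[a<=4]((S ⋈[e=d] π[d](R))) → 3

== RESULT ==
a | e | d
1 | 3 | 3
1 | 3 | 3
2 | 9 | 9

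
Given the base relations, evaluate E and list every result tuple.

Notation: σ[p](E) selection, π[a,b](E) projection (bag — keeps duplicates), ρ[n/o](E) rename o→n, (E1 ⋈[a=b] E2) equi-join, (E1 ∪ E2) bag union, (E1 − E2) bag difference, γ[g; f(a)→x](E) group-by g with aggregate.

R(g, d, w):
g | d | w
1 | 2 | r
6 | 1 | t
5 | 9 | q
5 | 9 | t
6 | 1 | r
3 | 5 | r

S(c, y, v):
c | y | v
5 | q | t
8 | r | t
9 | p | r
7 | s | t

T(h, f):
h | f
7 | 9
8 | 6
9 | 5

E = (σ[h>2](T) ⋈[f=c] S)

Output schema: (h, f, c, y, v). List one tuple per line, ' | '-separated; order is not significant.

Subexpression sizes:
  T → 3
  σ[h>2](T) → 3
  S → 4
  (σ[h>2](T) ⋈[f=c] S) → 2

== RESULT ==
h | f | c | y | v
7 | 9 | 9 | p | r
9 | 5 | 5 | q | t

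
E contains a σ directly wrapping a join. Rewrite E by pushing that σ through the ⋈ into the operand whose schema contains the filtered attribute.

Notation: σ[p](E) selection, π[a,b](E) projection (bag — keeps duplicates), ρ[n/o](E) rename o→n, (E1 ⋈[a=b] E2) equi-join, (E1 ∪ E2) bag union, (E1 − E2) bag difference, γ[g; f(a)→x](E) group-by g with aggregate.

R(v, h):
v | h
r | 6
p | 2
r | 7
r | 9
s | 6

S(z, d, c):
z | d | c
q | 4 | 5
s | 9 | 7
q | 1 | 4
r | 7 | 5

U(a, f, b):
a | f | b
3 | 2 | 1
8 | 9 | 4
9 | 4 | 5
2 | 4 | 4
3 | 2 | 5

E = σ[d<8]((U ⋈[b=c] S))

σ filters on d, owned by the right side.
E' = (U ⋈[b=c] σ[d<8](S))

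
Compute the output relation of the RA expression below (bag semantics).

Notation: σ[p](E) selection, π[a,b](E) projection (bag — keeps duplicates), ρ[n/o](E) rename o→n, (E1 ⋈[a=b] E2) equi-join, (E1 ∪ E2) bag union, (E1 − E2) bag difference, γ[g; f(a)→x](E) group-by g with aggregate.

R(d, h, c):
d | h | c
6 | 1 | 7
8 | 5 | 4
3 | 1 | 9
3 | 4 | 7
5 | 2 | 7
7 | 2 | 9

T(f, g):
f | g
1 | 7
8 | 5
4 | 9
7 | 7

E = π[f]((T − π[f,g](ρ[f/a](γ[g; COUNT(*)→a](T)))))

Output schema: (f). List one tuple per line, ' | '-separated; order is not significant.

Subexpression sizes:
  T → 4
  T → 4
  γ[g; COUNT(*)→a](T) → 3
  ρ[f/a](γ[g; COUNT(*)→a](T)) → 3
  π[f,g](ρ[f/a](γ[g; COUNT(*)→a](T))) → 3
  (T − π[f,g](ρ[f/a](γ[g; COUNT(*)→a](T)))) → 4
  π[f]((T − π[f,g](ρ[f/a](γ[g; COUNT(*)→a](T))))) → 4

== RESULT ==
f
1
4
7
8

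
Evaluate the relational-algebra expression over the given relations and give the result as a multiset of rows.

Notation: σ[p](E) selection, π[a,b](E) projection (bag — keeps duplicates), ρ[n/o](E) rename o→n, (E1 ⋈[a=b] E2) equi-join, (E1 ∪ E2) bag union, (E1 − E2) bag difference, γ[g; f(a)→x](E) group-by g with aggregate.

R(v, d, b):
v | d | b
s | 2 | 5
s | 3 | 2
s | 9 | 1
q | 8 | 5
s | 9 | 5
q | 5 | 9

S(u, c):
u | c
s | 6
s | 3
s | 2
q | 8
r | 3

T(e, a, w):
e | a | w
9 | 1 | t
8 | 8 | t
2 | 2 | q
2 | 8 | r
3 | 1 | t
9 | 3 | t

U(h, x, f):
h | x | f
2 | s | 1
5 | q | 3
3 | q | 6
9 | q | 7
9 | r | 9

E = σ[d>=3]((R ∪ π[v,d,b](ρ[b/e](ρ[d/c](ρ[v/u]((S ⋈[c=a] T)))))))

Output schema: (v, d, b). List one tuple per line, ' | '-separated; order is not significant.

Stepwise |·|:
  R → 6
  S → 5
  T → 6
  (S ⋈[c=a] T) → 5
  ρ[v/u]((S ⋈[c=a] T)) → 5
  ρ[d/c](ρ[v/u]((S ⋈[c=a] T))) → 5
  ρ[b/e](ρ[d/c](ρ[v/u]((S ⋈[c=a] T)))) → 5
  π[v,d,b](ρ[b/e](ρ[d/c](ρ[v/u]((S ⋈[c=a] T))))) → 5
  (R ∪ π[v,d,b](ρ[b/e](ρ[d/c](ρ[v/u]((S ⋈[c=a] T)))))) → 11
  σ[d>=3]((R ∪ π[v,d,b](ρ[b/e](ρ[d/c](ρ[v/u]((S ⋈[c=a] T))))))) → 9

== RESULT ==
v | d | b
q | 5 | 9
q | 8 | 2
q | 8 | 5
q | 8 | 8
r | 3 | 9
s | 3 | 2
s | 3 | 9
s | 9 | 1
s | 9 | 5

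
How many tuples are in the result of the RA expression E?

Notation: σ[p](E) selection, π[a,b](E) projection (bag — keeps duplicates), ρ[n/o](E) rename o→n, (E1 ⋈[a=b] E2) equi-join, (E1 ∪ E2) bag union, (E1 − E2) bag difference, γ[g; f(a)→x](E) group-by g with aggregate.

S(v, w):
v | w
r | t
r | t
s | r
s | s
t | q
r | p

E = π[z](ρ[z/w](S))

Per-node cardinality:
  S → 6
  ρ[z/w](S) → 6
  π[z](ρ[z/w](S)) → 6

|E| = 6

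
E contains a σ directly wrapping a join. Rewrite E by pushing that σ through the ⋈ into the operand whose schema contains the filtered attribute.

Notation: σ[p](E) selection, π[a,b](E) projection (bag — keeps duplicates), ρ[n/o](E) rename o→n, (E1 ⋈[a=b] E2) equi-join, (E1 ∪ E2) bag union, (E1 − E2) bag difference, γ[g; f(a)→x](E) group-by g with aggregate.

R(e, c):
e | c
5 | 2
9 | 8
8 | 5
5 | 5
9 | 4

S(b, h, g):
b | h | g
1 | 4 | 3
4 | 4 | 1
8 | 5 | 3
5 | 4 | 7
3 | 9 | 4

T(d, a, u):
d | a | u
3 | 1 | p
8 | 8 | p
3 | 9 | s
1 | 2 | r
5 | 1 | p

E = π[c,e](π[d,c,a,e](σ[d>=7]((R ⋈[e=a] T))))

σ filters on d, owned by the right side.
E' = π[c,e](π[d,c,a,e]((R ⋈[e=a] σ[d>=7](T))))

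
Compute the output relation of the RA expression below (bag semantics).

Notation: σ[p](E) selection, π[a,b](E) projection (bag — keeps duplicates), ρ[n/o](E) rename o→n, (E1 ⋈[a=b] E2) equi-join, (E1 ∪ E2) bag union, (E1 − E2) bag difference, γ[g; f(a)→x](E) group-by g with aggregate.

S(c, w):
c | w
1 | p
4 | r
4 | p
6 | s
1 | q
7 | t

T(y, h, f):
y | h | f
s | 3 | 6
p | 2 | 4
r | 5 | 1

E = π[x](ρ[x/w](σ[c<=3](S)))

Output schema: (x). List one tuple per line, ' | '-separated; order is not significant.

Subexpression sizes:
  S → 6
  σ[c<=3](S) → 2
  ρ[x/w](σ[c<=3](S)) → 2
  π[x](ρ[x/w](σ[c<=3](S))) → 2

== RESULT ==
x
p
q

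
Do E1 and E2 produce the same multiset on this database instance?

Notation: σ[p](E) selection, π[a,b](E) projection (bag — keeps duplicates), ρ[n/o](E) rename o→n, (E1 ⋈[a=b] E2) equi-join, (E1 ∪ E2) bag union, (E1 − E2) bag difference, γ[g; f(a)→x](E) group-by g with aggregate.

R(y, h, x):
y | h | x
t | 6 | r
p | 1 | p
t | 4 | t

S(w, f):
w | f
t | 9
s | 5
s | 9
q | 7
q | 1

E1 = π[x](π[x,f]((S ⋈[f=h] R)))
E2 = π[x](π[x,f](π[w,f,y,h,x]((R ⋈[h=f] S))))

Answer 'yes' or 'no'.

E1 subexpression sizes:
  S → 5
  R → 3
  (S ⋈[f=h] R) → 1
  π[x,f]((S ⋈[f=h] R)) → 1
  π[x](π[x,f]((S ⋈[f=h] R))) → 1
E2 subexpression sizes:
  R → 3
  S → 5
  (R ⋈[h=f] S) → 1
  π[w,f,y,h,x]((R ⋈[h=f] S)) → 1
  π[x,f](π[w,f,y,h,x]((R ⋈[h=f] S))) → 1
  π[x](π[x,f](π[w,f,y,h,x]((R ⋈[h=f] S)))) → 1

E1 and E2 produce the same multiset:
x
p

yes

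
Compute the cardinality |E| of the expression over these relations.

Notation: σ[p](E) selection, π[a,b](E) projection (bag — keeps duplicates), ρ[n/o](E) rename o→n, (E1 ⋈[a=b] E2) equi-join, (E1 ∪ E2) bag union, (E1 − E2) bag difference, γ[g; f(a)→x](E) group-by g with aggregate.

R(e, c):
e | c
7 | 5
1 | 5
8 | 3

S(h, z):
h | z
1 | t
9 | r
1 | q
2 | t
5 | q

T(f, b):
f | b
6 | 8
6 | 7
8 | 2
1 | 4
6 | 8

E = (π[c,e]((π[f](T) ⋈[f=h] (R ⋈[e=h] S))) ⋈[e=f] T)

Stepwise |·|:
  T → 5
  π[f](T) → 5
  R → 3
  S → 5
  (R ⋈[e=h] S) → 2
  (π[f](T) ⋈[f=h] (R ⋈[e=h] S)) → 2
  π[c,e]((π[f](T) ⋈[f=h] (R ⋈[e=h] S))) → 2
  T → 5
  (π[c,e]((π[f](T) ⋈[f=h] (R ⋈[e=h] S))) ⋈[e=f] T) → 2

|E| = 2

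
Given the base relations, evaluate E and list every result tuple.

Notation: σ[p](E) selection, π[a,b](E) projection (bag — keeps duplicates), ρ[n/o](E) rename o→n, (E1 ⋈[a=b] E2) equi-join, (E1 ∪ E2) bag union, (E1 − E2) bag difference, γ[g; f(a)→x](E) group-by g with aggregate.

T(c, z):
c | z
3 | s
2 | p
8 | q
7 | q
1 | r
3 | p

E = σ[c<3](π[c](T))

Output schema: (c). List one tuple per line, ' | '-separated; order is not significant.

Subexpression sizes:
  T → 6
  π[c](T) → 6
  σ[c<3](π[c](T)) → 2

== RESULT ==
c
1
2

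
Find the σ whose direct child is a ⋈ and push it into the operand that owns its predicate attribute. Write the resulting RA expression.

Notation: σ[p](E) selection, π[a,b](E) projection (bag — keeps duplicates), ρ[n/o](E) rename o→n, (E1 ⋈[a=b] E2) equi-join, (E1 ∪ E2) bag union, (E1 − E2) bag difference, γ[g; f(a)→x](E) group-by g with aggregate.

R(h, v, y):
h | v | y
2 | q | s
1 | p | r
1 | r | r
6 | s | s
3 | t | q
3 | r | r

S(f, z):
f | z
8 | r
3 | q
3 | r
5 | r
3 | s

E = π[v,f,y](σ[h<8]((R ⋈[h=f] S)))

σ filters on h, owned by the left side.
E' = π[v,f,y]((σ[h<8](R) ⋈[h=f] S))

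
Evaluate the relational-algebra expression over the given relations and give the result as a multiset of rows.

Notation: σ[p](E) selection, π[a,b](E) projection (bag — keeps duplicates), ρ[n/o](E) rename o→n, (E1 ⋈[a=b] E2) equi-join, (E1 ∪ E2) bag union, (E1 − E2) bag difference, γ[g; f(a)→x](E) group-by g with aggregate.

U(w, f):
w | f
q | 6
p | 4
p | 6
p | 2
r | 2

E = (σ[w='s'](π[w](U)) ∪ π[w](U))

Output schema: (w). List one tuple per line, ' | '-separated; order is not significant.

Stepwise |·|:
  U → 5
  π[w](U) → 5
  σ[w='s'](π[w](U)) → 0
  U → 5
  π[w](U) → 5
  (σ[w='s'](π[w](U)) ∪ π[w](U)) → 5

== RESULT ==
w
p
p
p
q
r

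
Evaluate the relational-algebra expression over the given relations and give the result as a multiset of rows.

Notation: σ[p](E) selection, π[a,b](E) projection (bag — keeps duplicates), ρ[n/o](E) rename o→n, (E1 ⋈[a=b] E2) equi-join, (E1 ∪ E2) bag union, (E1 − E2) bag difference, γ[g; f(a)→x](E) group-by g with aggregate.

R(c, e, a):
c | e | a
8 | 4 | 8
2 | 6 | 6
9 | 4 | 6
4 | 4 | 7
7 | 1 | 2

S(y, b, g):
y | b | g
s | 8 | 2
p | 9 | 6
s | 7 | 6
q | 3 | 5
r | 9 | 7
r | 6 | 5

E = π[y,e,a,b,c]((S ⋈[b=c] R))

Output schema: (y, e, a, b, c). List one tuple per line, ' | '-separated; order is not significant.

Row counts bottom-up:
  S → 6
  R → 5
  (S ⋈[b=c] R) → 4
  π[y,e,a,b,c]((S ⋈[b=c] R)) → 4

== RESULT ==
y | e | a | b | c
p | 4 | 6 | 9 | 9
r | 4 | 6 | 9 | 9
s | 1 | 2 | 7 | 7
s | 4 | 8 | 8 | 8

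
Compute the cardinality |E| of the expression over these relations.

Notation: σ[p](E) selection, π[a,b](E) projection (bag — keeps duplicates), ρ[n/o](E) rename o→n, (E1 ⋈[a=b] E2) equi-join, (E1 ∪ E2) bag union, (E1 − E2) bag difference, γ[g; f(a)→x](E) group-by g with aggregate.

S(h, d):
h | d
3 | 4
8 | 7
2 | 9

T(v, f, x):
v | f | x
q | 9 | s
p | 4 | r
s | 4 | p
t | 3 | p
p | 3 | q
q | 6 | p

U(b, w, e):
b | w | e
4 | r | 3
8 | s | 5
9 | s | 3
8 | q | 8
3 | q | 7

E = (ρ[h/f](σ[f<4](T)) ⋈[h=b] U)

Stepwise |·|:
  T → 6
  σ[f<4](T) → 2
  ρ[h/f](σ[f<4](T)) → 2
  U → 5
  (ρ[h/f](σ[f<4](T)) ⋈[h=b] U) → 2

|E| = 2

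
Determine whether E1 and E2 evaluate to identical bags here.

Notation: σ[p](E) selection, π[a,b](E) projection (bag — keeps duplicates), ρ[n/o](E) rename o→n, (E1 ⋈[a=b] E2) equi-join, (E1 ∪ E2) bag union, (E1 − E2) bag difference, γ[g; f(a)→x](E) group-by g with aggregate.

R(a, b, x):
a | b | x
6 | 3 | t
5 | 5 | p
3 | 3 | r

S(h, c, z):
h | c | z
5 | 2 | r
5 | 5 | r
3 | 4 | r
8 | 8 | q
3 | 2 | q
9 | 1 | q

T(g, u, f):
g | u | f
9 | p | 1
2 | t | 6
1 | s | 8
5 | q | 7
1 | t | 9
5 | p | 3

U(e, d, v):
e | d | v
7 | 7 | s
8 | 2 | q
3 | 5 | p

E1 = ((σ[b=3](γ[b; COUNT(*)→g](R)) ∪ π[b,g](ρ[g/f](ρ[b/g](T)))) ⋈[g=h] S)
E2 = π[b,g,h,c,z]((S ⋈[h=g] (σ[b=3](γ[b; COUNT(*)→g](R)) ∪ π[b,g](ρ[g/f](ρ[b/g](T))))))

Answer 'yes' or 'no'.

E1 row counts bottom-up:
  R → 3
  γ[b; COUNT(*)→g](R) → 2
  σ[b=3](γ[b; COUNT(*)→g](R)) → 1
  T → 6
  ρ[b/g](T) → 6
  ρ[g/f](ρ[b/g](T)) → 6
  π[b,g](ρ[g/f](ρ[b/g](T))) → 6
  (σ[b=3](γ[b; COUNT(*)→g](R)) ∪ π[b,g](ρ[g/f](ρ[b/g](T)))) → 7
  S → 6
  ((σ[b=3](γ[b; COUNT(*)→g](R)) ∪ π[b,g](ρ[g/f](ρ[b/g](T)))) ⋈[g=h] S) → 4
E2 row counts bottom-up:
  S → 6
  R → 3
  γ[b; COUNT(*)→g](R) → 2
  σ[b=3](γ[b; COUNT(*)→g](R)) → 1
  T → 6
  ρ[b/g](T) → 6
  ρ[g/f](ρ[b/g](T)) → 6
  π[b,g](ρ[g/f](ρ[b/g](T))) → 6
  (σ[b=3](γ[b; COUNT(*)→g](R)) ∪ π[b,g](ρ[g/f](ρ[b/g](T)))) → 7
  (S ⋈[h=g] (σ[b=3](γ[b; COUNT(*)→g](R)) ∪ π[b,g](ρ[g/f](ρ[b/g](T))))) → 4
  π[b,g,h,c,z]((S ⋈[h=g] (σ[b=3](γ[b; COUNT(*)→g](R)) ∪ π[b,g](ρ[g/f](ρ[b/g](T)))))) → 4

E1 and E2 produce the same multiset:
b | g | h | c | z
1 | 8 | 8 | 8 | q
1 | 9 | 9 | 1 | q
5 | 3 | 3 | 2 | q
5 | 3 | 3 | 4 | r

yes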